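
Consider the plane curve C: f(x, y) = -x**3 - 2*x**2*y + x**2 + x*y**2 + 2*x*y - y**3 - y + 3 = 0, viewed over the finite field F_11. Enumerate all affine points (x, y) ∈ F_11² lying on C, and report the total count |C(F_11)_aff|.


Affine F_11-points: {(0, 8), (2, 2), (7, 4), (7, 10), (8, 5), (9, 7)}; count = 6.

For each of the 121 pairs (x, y) ∈ F_11², evaluate f(x, y) mod 11. Record the zeros.
  x = 0: [0↦3, 1↦1, 2↦4, 3↦6, 4↦1, 5↦5, 6↦1, 7↦5, 8↦0, 9↦2, 10↦5]  zeros at y ∈ {8}
  x = 1: [0↦3, 1↦2, 2↦8, 3↦4, 4↦6, 5↦8, 6↦4, 7↦10, 8↦9, 9↦6, 10↦6]  zeros at y ∈ ∅
  x = 2: [0↦10, 1↦6, 2↦0, 3↦8, 4↦2, 5↦9, 6↦1, 7↦5, 8↦4, 9↦3, 10↦7]  zeros at y ∈ {2}
  x = 3: [0↦7, 1↦7, 2↦7, 3↦1, 4↦5, 5↦2, 6↦8, 7↦6, 8↦1, 9↦9, 10↦2]  zeros at y ∈ ∅
  x = 4: [0↦10, 1↦10, 2↦1, 3↦10, 4↦9, 5↦3, 6↦8, 7↦7, 8↦5, 9↦7, 10↦7]  zeros at y ∈ ∅
  x = 5: [0↦2, 1↦9, 2↦9, 3↦7, 4↦8, 5↦6, 6↦6, 7↦2, 8↦10, 9↦2, 10↦5]  zeros at y ∈ ∅
  x = 6: [0↦10, 1↦9, 2↦3, 3↦8, 4↦7, 5↦5, 6↦7, 7↦7, 8↦10, 9↦10, 10↦1]  zeros at y ∈ ∅
  x = 7: [0↦6, 1↦4, 2↦10, 3↦7, 4↦0, 5↦5, 6↦5, 7↦5, 8↦10, 9↦3, 10↦0]  zeros at y ∈ {4, 10}
  x = 8: [0↦6, 1↦10, 2↦2, 3↦9, 4↦3, 5↦0, 6↦5, 7↦1, 8↦4, 9↦8, 10↦7]  zeros at y ∈ {5}
  x = 9: [0↦4, 1↦10, 2↦6, 3↦8, 4↦10, 5↦6, 6↦1, 7↦0, 8↦8, 9↦8, 10↦5]  zeros at y ∈ {7}
  x = 10: [0↦5, 1↦9, 2↦5, 3↦9, 4↦4, 5↦6, 6↦9, 7↦7, 8↦5, 9↦8, 10↦10]  zeros at y ∈ ∅
Collecting zeros: affine points = {(0, 8), (2, 2), (7, 4), (7, 10), (8, 5), (9, 7)}.
Total count |C(F_11)_aff| = 6.


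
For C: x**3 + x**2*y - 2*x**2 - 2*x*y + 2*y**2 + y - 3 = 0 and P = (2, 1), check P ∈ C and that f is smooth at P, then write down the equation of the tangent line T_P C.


Tangent line at P: 6*x + 5*y - 17 = 0.

Step 1: f(2, 1) = 0, so P lies on C.
Step 2: partial derivatives
  f_x(x, y) = 3*x**2 + 2*x*y - 4*x - 2*y, f_y(x, y) = x**2 - 2*x + 4*y + 1.
  f_x(P) = 6, f_y(P) = 5 (gradient nonzero, so P is smooth).
Step 3: tangent line at P: 6·(x − 2) + 5·(y − 1) = 0.
Expanding: 6*x + 5*y - 17 = 0.


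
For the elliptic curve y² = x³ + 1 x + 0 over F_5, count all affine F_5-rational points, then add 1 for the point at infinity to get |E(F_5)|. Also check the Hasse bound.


Affine points = {(0, 0), (2, 0), (3, 0)}; affine count = 3; |E(F_5)| = 4.

Discriminant check: Δ ∝ 4a³ + 27b² = 4·1³ + 27·0² = 4·1 + 27·0 ≡ 4 (mod 5). Nonzero ⇒ E is nonsingular.
For each x ∈ F_5, compute rhs = x³ + 1·x + 0 mod 5, then count y ∈ F_5 with y² ≡ rhs.
  x = 0: rhs = 0, matching y values: 0 (1 points).
  x = 1: rhs = 2, matching y values: none (0 points).
  x = 2: rhs = 0, matching y values: 0 (1 points).
  x = 3: rhs = 0, matching y values: 0 (1 points).
  x = 4: rhs = 3, matching y values: none (0 points).
Total affine count: 3.
Full point count |E(F_5)| = 3 + 1 = 4.
Hasse bound: |4 − (5+1)| = |-2| = 2 ≤ 2√5 ≈ 4.4721 ✓.


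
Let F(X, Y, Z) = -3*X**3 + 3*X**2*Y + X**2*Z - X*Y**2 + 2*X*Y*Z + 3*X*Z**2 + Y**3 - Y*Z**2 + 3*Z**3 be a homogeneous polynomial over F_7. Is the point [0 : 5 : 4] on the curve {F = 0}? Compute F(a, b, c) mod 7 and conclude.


F(0,5,4) ≡ 6 (mod 7); P is NOT on the curve.

Evaluate F(0, 5, 4) term-by-term (mod 7).
  -3*X**3 ↦ -3·0·1·1 = 0
  3*X**2*Y ↦ 3·0·5·1 = 0
  X**2*Z ↦ 1·0·1·4 = 0
  -X*Y**2 ↦ -1·0·25·1 = 0
  2*X*Y*Z ↦ 2·0·5·4 = 0
  3*X*Z**2 ↦ 3·0·1·16 = 0
  Y**3 ↦ 1·1·125·1 = 125
  -Y*Z**2 ↦ -1·1·5·16 = -80
  3*Z**3 ↦ 3·1·1·64 = 192
Sum: F(0, 5, 4) = (0) + (0) + (0) + (0) + (0) + (0) + (125) + (-80) + (192) = 237.
Reducing mod 7: 237 ≡ 6 (mod 7).
Since F(a, b, c) ≡ 6 ≠ 0 (mod 7), P does NOT lie on the curve.


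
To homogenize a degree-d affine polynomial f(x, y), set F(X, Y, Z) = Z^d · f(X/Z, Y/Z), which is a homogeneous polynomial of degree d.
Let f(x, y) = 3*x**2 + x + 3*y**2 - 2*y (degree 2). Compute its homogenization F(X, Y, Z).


F(X, Y, Z) = 3*X**2 + X*Z + 3*Y**2 - 2*Y*Z

deg(f) = 2.
Substitute x = X/Z, y = Y/Z into f, then multiply by Z^2.
  monomial 3·x^2·y^0 ↦ 3·X^2·Y^0·Z^0.
  monomial 1·x^1·y^0 ↦ 1·X^1·Y^0·Z^1.
  monomial 3·x^0·y^2 ↦ 3·X^0·Y^2·Z^0.
  monomial -2·x^0·y^1 ↦ -2·X^0·Y^1·Z^1.
Collecting: F(X, Y, Z) = 3*X**2 + X*Z + 3*Y**2 - 2*Y*Z.


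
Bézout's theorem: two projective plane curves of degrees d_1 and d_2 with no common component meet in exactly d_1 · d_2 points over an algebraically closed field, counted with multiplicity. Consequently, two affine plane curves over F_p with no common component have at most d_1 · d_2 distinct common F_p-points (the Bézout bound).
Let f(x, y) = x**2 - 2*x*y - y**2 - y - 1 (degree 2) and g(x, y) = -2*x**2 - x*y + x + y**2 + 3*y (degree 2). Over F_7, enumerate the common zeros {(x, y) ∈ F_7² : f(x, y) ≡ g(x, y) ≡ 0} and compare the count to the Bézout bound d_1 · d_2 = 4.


Common zeros: {(0, 4), (3, 1), (3, 6)}; count = 3; Bézout bound = 4.

deg(f) = 2, deg(g) = 2, so Bézout bound = 4.
Scan x ∈ F_7. For each x, list the y ∈ F_7 with f(x, y) ≡ 0 and those with g(x, y) ≡ 0 (mod 7); the common zeros in that column are the intersection.
  x = 0: f ≡ 0 at y ∈ {2, 4}; g ≡ 0 at y ∈ {0, 4}; common: {4}.
  x = 1: f ≡ 0 at y ∈ {0, 4}; g ≡ 0 at y ∈ {2, 3}; common: ∅.
  x = 2: f ≡ 0 at y ∈ {3, 6}; g ≡ 0 at y ∈ {2, 4}; common: ∅.
  x = 3: f ≡ 0 at y ∈ {1, 6}; g ≡ 0 at y ∈ {1, 6}; common: {1, 6}.
  x = 4: f ≡ 0 at y ∈ {2, 3}; g ≡ 0 at y ∈ {0, 1}; common: ∅.
  x = 5: f ≡ 0 at y ∈ {5}; g ≡ 0 at y ∈ {3, 6}; common: ∅.
  x = 6: f ≡ 0 at y ∈ {0, 1}; g ≡ 0 at y ∈ {5}; common: ∅.
Collecting: common zeros = {(0, 4), (3, 1), (3, 6)}, so the count is 3.
Comparison with the Bézout bound: 3 ≤ 4 = deg(f)·deg(g), as expected for curves with no common component (the affine F_7-count falls short of the bound because intersections may lie at infinity, over extension fields, or carry multiplicity).


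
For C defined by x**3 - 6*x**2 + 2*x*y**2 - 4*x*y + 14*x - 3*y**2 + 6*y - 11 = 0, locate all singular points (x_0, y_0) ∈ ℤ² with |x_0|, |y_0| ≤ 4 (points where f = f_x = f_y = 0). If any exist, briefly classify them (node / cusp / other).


Singular points: {(2, 1)}; classification: cusp.

Compute partial derivatives:
  f_x = 3*x**2 - 12*x + 2*y**2 - 4*y + 14.
  f_y = 4*x*y - 4*x - 6*y + 6.
Scan x_0 ∈ {−4, ..., 4}. For each x_0, f_y(x_0, y) is a polynomial in y; find its integer roots y ∈ {−4, ..., 4}, then test f_x and f at those candidates.
  x = -4: f_y(-4, y) = 22 - 22*y; vanishes at y ∈ {1}. (-4, 1): f_x = 108 ≠ 0.
  x = -3: f_y(-3, y) = 18 - 18*y; vanishes at y ∈ {1}. (-3, 1): f_x = 75 ≠ 0.
  x = -2: f_y(-2, y) = 14 - 14*y; vanishes at y ∈ {1}. (-2, 1): f_x = 48 ≠ 0.
  x = -1: f_y(-1, y) = 10 - 10*y; vanishes at y ∈ {1}. (-1, 1): f_x = 27 ≠ 0.
  x = 0: f_y(0, y) = 6 - 6*y; vanishes at y ∈ {1}. (0, 1): f_x = 12 ≠ 0.
  x = 1: f_y(1, y) = 2 - 2*y; vanishes at y ∈ {1}. (1, 1): f_x = 3 ≠ 0.
  x = 2: f_y(2, y) = 2*y - 2; vanishes at y ∈ {1}. (2, 1): f_x = 0, f = 0 — SINGULAR.
  x = 3: f_y(3, y) = 6*y - 6; vanishes at y ∈ {1}. (3, 1): f_x = 3 ≠ 0.
  x = 4: f_y(4, y) = 10*y - 10; vanishes at y ∈ {1}. (4, 1): f_x = 12 ≠ 0.
Only singular point on the grid: (2, 1).
Classify: substitute x = 2 + u, y = 1 + v and expand: f = u**3 + 2*u*v**2 + v**2.
No constant or linear terms (consistent with a singular point). Quadratic part: v**2. Cubic part: u**3 + 2*u*v**2.
The quadratic part v**2 is a perfect square, so there is a single (double) tangent line v = 0, i.e. y = 1. Restricting the cubic part to that line (v = 0) leaves u**3 ≠ 0, so f is not divisible by v and the branch is v² ≈ -u**3 to lowest order — this is a cusp.
Classification: cusp.


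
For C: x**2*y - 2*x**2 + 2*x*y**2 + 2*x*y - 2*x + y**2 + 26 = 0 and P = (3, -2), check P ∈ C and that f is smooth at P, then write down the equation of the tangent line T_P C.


Tangent line at P: -22*x - 13*y + 40 = 0.

Step 1: f(3, -2) = 0, so P lies on C.
Step 2: partial derivatives
  f_x(x, y) = 2*x*y - 4*x + 2*y**2 + 2*y - 2, f_y(x, y) = x**2 + 4*x*y + 2*x + 2*y.
  f_x(P) = -22, f_y(P) = -13 (gradient nonzero, so P is smooth).
Step 3: tangent line at P: -22·(x − 3) + -13·(y − -2) = 0.
Expanding: -22*x - 13*y + 40 = 0.


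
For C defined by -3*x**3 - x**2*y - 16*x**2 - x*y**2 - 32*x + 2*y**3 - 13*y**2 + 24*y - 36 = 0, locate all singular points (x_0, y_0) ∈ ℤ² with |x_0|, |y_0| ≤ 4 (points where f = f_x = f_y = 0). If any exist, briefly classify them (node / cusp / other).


Singular points: {(-2, 2)}; classification: cusp.

Compute partial derivatives:
  f_x = -9*x**2 - 2*x*y - 32*x - y**2 - 32.
  f_y = -x**2 - 2*x*y + 6*y**2 - 26*y + 24.
Scan x_0 ∈ {−4, ..., 4}. For each x_0, f_y(x_0, y) is a polynomial in y; find its integer roots y ∈ {−4, ..., 4}, then test f_x and f at those candidates.
  x = -4: f_y(-4, y) = 6*y**2 - 18*y + 8; no integer root y with |y| ≤ 4.
  x = -3: f_y(-3, y) = 6*y**2 - 20*y + 15; no integer root y with |y| ≤ 4.
  x = -2: f_y(-2, y) = 6*y**2 - 22*y + 20; vanishes at y ∈ {2}. (-2, 2): f_x = 0, f = 0 — SINGULAR.
  x = -1: f_y(-1, y) = 6*y**2 - 24*y + 23; no integer root y with |y| ≤ 4.
  x = 0: f_y(0, y) = 6*y**2 - 26*y + 24; vanishes at y ∈ {3}. (0, 3): f_x = -41 ≠ 0.
  x = 1: f_y(1, y) = 6*y**2 - 28*y + 23; no integer root y with |y| ≤ 4.
  x = 2: f_y(2, y) = 6*y**2 - 30*y + 20; no integer root y with |y| ≤ 4.
  x = 3: f_y(3, y) = 6*y**2 - 32*y + 15; no integer root y with |y| ≤ 4.
  x = 4: f_y(4, y) = 6*y**2 - 34*y + 8; no integer root y with |y| ≤ 4.
Only singular point on the grid: (-2, 2).
Classify: substitute x = -2 + u, y = 2 + v and expand: f = -3*u**3 - u**2*v - u*v**2 + 2*v**3 + v**2.
No constant or linear terms (consistent with a singular point). Quadratic part: v**2. Cubic part: -3*u**3 - u**2*v - u*v**2 + 2*v**3.
The quadratic part v**2 is a perfect square, so there is a single (double) tangent line v = 0, i.e. y = 2. Restricting the cubic part to that line (v = 0) leaves -3*u**3 ≠ 0, so f is not divisible by v and the branch is v² ≈ 3*u**3 to lowest order — this is a cusp.
Classification: cusp.


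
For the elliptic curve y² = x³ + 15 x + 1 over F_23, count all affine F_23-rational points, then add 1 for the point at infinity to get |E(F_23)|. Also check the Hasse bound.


Affine points = {(0, 1), (0, 22), (2, 4), (2, 19), (3, 2), (3, 21), (6, 10), (6, 13), (7, 9), (7, 14), (8, 9), (8, 14), (10, 1), (10, 22), (11, 5), (11, 18), (12, 0), (13, 1), (13, 22), (15, 6), (15, 17), (16, 6), (16, 17), (18, 10), (18, 13), (21, 3), (21, 20), (22, 10), (22, 13)}; affine count = 29; |E(F_23)| = 30.

Discriminant check: Δ ∝ 4a³ + 27b² = 4·15³ + 27·1² = 4·3375 + 27·1 ≡ 3 (mod 23). Nonzero ⇒ E is nonsingular.
For each x ∈ F_23, compute rhs = x³ + 15·x + 1 mod 23, then count y ∈ F_23 with y² ≡ rhs.
  x = 0: rhs = 1, matching y values: 1, 22 (2 points).
  x = 1: rhs = 17, matching y values: none (0 points).
  x = 2: rhs = 16, matching y values: 4, 19 (2 points).
  x = 3: rhs = 4, matching y values: 2, 21 (2 points).
  x = 4: rhs = 10, matching y values: none (0 points).
  x = 5: rhs = 17, matching y values: none (0 points).
  x = 6: rhs = 8, matching y values: 10, 13 (2 points).
  x = 7: rhs = 12, matching y values: 9, 14 (2 points).
  x = 8: rhs = 12, matching y values: 9, 14 (2 points).
  x = 9: rhs = 14, matching y values: none (0 points).
  x = 10: rhs = 1, matching y values: 1, 22 (2 points).
  x = 11: rhs = 2, matching y values: 5, 18 (2 points).
  x = 12: rhs = 0, matching y values: 0 (1 points).
  x = 13: rhs = 1, matching y values: 1, 22 (2 points).
  x = 14: rhs = 11, matching y values: none (0 points).
  x = 15: rhs = 13, matching y values: 6, 17 (2 points).
  x = 16: rhs = 13, matching y values: 6, 17 (2 points).
  x = 17: rhs = 17, matching y values: none (0 points).
  x = 18: rhs = 8, matching y values: 10, 13 (2 points).
  x = 19: rhs = 15, matching y values: none (0 points).
  x = 20: rhs = 21, matching y values: none (0 points).
  x = 21: rhs = 9, matching y values: 3, 20 (2 points).
  x = 22: rhs = 8, matching y values: 10, 13 (2 points).
Total affine count: 29.
Full point count |E(F_23)| = 29 + 1 = 30.
Hasse bound: |30 − (23+1)| = |6| = 6 ≤ 2√23 ≈ 9.5917 ✓.


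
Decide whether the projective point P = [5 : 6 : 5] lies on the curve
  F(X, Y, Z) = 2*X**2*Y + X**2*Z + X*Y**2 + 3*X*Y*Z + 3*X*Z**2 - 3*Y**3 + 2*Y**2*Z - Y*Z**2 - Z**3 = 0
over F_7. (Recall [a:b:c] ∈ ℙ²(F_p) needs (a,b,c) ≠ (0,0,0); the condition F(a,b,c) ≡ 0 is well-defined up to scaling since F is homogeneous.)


F(5,6,5) ≡ 6 (mod 7); P is NOT on the curve.

Evaluate F(5, 6, 5) term-by-term (mod 7).
  2*X**2*Y ↦ 2·25·6·1 = 300
  X**2*Z ↦ 1·25·1·5 = 125
  X*Y**2 ↦ 1·5·36·1 = 180
  3*X*Y*Z ↦ 3·5·6·5 = 450
  3*X*Z**2 ↦ 3·5·1·25 = 375
  -3*Y**3 ↦ -3·1·216·1 = -648
  2*Y**2*Z ↦ 2·1·36·5 = 360
  -Y*Z**2 ↦ -1·1·6·25 = -150
  -Z**3 ↦ -1·1·1·125 = -125
Sum: F(5, 6, 5) = (300) + (125) + (180) + (450) + (375) + (-648) + (360) + (-150) + (-125) = 867.
Reducing mod 7: 867 ≡ 6 (mod 7).
Since F(a, b, c) ≡ 6 ≠ 0 (mod 7), P does NOT lie on the curve.


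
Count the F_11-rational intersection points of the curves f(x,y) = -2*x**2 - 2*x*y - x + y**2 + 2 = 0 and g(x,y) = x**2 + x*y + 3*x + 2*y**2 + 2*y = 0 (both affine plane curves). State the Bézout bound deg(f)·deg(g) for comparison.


Common zeros: {(5, 6)}; count = 1; Bézout bound = 4.

deg(f) = 2, deg(g) = 2, so Bézout bound = 4.
Scan x ∈ F_11. For each x, list the y ∈ F_11 with f(x, y) ≡ 0 and those with g(x, y) ≡ 0 (mod 11); the common zeros in that column are the intersection.
  x = 0: f ≡ 0 at y ∈ {3, 8}; g ≡ 0 at y ∈ {0, 10}; common: ∅.
  x = 1: f ≡ 0 at y ∈ ∅; g ≡ 0 at y ∈ ∅; common: ∅.
  x = 2: f ≡ 0 at y ∈ {1, 3}; g ≡ 0 at y ∈ ∅; common: ∅.
  x = 3: f ≡ 0 at y ∈ ∅; g ≡ 0 at y ∈ ∅; common: ∅.
  x = 4: f ≡ 0 at y ∈ ∅; g ≡ 0 at y ∈ ∅; common: ∅.
  x = 5: f ≡ 0 at y ∈ {4, 6}; g ≡ 0 at y ∈ {6, 7}; common: {6}.
  x = 6: f ≡ 0 at y ∈ ∅; g ≡ 0 at y ∈ ∅; common: ∅.
  x = 7: f ≡ 0 at y ∈ {4, 10}; g ≡ 0 at y ∈ {5, 7}; common: ∅.
  x = 8: f ≡ 0 at y ∈ {8}; g ≡ 0 at y ∈ {0, 6}; common: ∅.
  x = 9: f ≡ 0 at y ∈ ∅; g ≡ 0 at y ∈ {1, 10}; common: ∅.
  x = 10: f ≡ 0 at y ∈ {10}; g ≡ 0 at y ∈ ∅; common: ∅.
Collecting: common zeros = {(5, 6)}, so the count is 1.
Comparison with the Bézout bound: 1 ≤ 4 = deg(f)·deg(g), as expected for curves with no common component (the affine F_11-count falls short of the bound because intersections may lie at infinity, over extension fields, or carry multiplicity).


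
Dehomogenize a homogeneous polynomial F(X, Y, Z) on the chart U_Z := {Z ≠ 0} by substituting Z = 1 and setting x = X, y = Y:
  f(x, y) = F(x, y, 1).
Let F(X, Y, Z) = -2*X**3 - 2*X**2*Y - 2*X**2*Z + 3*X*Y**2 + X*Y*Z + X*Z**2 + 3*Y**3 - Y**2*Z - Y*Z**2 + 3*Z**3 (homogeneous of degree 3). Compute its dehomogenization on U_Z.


f(x, y) = -2*x**3 - 2*x**2*y - 2*x**2 + 3*x*y**2 + x*y + x + 3*y**3 - y**2 - y + 3

On U_Z we set Z = 1. Each monomial c·X^i·Y^j·Z^k in F becomes c·x^i·y^j·1^k = c·x^i·y^j.
Substituting Z = 1: F(X, Y, 1) = -2*x**3 - 2*x**2*y - 2*x**2 + 3*x*y**2 + x*y + x + 3*y**3 - y**2 - y + 3.
Note: deg(f) ≤ deg(F) = 3; strict inequality happens when F is divisible by Z (lost terms).


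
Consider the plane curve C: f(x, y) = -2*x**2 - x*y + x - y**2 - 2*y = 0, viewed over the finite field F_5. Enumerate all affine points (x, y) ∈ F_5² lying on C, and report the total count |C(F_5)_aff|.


Affine F_5-points: {(0, 0), (0, 3), (1, 1), (3, 0), (4, 1), (4, 3)}; count = 6.

For each of the 25 pairs (x, y) ∈ F_5², evaluate f(x, y) mod 5. Record the zeros.
  x = 0: [0↦0, 1↦2, 2↦2, 3↦0, 4↦1]  zeros at y ∈ {0, 3}
  x = 1: [0↦4, 1↦0, 2↦4, 3↦1, 4↦1]  zeros at y ∈ {1}
  x = 2: [0↦4, 1↦4, 2↦2, 3↦3, 4↦2]  zeros at y ∈ ∅
  x = 3: [0↦0, 1↦4, 2↦1, 3↦1, 4↦4]  zeros at y ∈ {0}
  x = 4: [0↦2, 1↦0, 2↦1, 3↦0, 4↦2]  zeros at y ∈ {1, 3}
Collecting zeros: affine points = {(0, 0), (0, 3), (1, 1), (3, 0), (4, 1), (4, 3)}.
Total count |C(F_5)_aff| = 6.


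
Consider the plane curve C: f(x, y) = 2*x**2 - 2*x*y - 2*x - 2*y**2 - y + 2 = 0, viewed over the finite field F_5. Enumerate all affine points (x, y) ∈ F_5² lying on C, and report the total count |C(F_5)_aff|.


Affine F_5-points: {(1, 3), (3, 1), (3, 3), (4, 1), (4, 2)}; count = 5.

For each of the 25 pairs (x, y) ∈ F_5², evaluate f(x, y) mod 5. Record the zeros.
  x = 0: [0↦2, 1↦4, 2↦2, 3↦1, 4↦1]  zeros at y ∈ ∅
  x = 1: [0↦2, 1↦2, 2↦3, 3↦0, 4↦3]  zeros at y ∈ {3}
  x = 2: [0↦1, 1↦4, 2↦3, 3↦3, 4↦4]  zeros at y ∈ ∅
  x = 3: [0↦4, 1↦0, 2↦2, 3↦0, 4↦4]  zeros at y ∈ {1, 3}
  x = 4: [0↦1, 1↦0, 2↦0, 3↦1, 4↦3]  zeros at y ∈ {1, 2}
Collecting zeros: affine points = {(1, 3), (3, 1), (3, 3), (4, 1), (4, 2)}.
Total count |C(F_5)_aff| = 5.


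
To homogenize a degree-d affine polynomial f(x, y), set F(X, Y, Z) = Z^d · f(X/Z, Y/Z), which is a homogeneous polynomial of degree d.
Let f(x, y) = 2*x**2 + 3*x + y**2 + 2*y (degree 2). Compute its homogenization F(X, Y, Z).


F(X, Y, Z) = 2*X**2 + 3*X*Z + Y**2 + 2*Y*Z

deg(f) = 2.
Substitute x = X/Z, y = Y/Z into f, then multiply by Z^2.
  monomial 2·x^2·y^0 ↦ 2·X^2·Y^0·Z^0.
  monomial 3·x^1·y^0 ↦ 3·X^1·Y^0·Z^1.
  monomial 1·x^0·y^2 ↦ 1·X^0·Y^2·Z^0.
  monomial 2·x^0·y^1 ↦ 2·X^0·Y^1·Z^1.
Collecting: F(X, Y, Z) = 2*X**2 + 3*X*Z + Y**2 + 2*Y*Z.


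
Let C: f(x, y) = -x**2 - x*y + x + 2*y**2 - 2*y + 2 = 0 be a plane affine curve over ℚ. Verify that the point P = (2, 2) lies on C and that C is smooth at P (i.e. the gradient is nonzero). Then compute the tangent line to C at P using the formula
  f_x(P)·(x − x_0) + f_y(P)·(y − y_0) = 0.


Tangent line at P: -5*x + 4*y + 2 = 0.

Step 1: f(2, 2) = 0, so P lies on C.
Step 2: partial derivatives
  f_x(x, y) = -2*x - y + 1, f_y(x, y) = -x + 4*y - 2.
  f_x(P) = -5, f_y(P) = 4 (gradient nonzero, so P is smooth).
Step 3: tangent line at P: -5·(x − 2) + 4·(y − 2) = 0.
Expanding: -5*x + 4*y + 2 = 0.


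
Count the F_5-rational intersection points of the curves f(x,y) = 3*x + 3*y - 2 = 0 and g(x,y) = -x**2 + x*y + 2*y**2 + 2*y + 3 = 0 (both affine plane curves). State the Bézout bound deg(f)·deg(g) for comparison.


Common zeros: {(2, 2)}; count = 1; Bézout bound = 2.

deg(f) = 1, deg(g) = 2, so Bézout bound = 2.
Scan x ∈ F_5. For each x, list the y ∈ F_5 with f(x, y) ≡ 0 and those with g(x, y) ≡ 0 (mod 5); the common zeros in that column are the intersection.
  x = 0: f ≡ 0 at y ∈ {4}; g ≡ 0 at y ∈ {2}; common: ∅.
  x = 1: f ≡ 0 at y ∈ {3}; g ≡ 0 at y ∈ ∅; common: ∅.
  x = 2: f ≡ 0 at y ∈ {2}; g ≡ 0 at y ∈ {1, 2}; common: {2}.
  x = 3: f ≡ 0 at y ∈ {1}; g ≡ 0 at y ∈ ∅; common: ∅.
  x = 4: f ≡ 0 at y ∈ {0}; g ≡ 0 at y ∈ {1}; common: ∅.
Collecting: common zeros = {(2, 2)}, so the count is 1.
Comparison with the Bézout bound: 1 ≤ 2 = deg(f)·deg(g), as expected for curves with no common component (the affine F_5-count falls short of the bound because intersections may lie at infinity, over extension fields, or carry multiplicity).


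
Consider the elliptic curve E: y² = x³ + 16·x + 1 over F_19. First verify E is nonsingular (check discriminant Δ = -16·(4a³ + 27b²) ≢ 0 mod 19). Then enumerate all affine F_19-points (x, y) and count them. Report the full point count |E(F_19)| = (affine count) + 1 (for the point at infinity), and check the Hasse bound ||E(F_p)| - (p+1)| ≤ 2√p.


Affine points = {(0, 1), (0, 18), (3, 0), (5, 4), (5, 15), (6, 3), (6, 16), (7, 0), (9, 0), (11, 8), (11, 11), (14, 9), (14, 10), (15, 5), (15, 14)}; affine count = 15; |E(F_19)| = 16.

Discriminant check: Δ ∝ 4a³ + 27b² = 4·16³ + 27·1² = 4·4096 + 27·1 ≡ 14 (mod 19). Nonzero ⇒ E is nonsingular.
For each x ∈ F_19, compute rhs = x³ + 16·x + 1 mod 19, then count y ∈ F_19 with y² ≡ rhs.
  x = 0: rhs = 1, matching y values: 1, 18 (2 points).
  x = 1: rhs = 18, matching y values: none (0 points).
  x = 2: rhs = 3, matching y values: none (0 points).
  x = 3: rhs = 0, matching y values: 0 (1 points).
  x = 4: rhs = 15, matching y values: none (0 points).
  x = 5: rhs = 16, matching y values: 4, 15 (2 points).
  x = 6: rhs = 9, matching y values: 3, 16 (2 points).
  x = 7: rhs = 0, matching y values: 0 (1 points).
  x = 8: rhs = 14, matching y values: none (0 points).
  x = 9: rhs = 0, matching y values: 0 (1 points).
  x = 10: rhs = 2, matching y values: none (0 points).
  x = 11: rhs = 7, matching y values: 8, 11 (2 points).
  x = 12: rhs = 2, matching y values: none (0 points).
  x = 13: rhs = 12, matching y values: none (0 points).
  x = 14: rhs = 5, matching y values: 9, 10 (2 points).
  x = 15: rhs = 6, matching y values: 5, 14 (2 points).
  x = 16: rhs = 2, matching y values: none (0 points).
  x = 17: rhs = 18, matching y values: none (0 points).
  x = 18: rhs = 3, matching y values: none (0 points).
Total affine count: 15.
Full point count |E(F_19)| = 15 + 1 = 16.
Hasse bound: |16 − (19+1)| = |-4| = 4 ≤ 2√19 ≈ 8.7178 ✓.


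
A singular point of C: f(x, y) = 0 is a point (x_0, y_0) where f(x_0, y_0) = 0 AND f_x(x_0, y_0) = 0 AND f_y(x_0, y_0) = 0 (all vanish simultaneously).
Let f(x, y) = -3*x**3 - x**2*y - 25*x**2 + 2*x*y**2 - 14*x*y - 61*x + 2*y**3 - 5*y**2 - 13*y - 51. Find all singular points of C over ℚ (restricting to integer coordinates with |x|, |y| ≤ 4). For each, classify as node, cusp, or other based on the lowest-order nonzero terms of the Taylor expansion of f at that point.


Singular points: {(-3, 2)}; classification: cusp.

Compute partial derivatives:
  f_x = -9*x**2 - 2*x*y - 50*x + 2*y**2 - 14*y - 61.
  f_y = -x**2 + 4*x*y - 14*x + 6*y**2 - 10*y - 13.
Scan x_0 ∈ {−4, ..., 4}. For each x_0, f_y(x_0, y) is a polynomial in y; find its integer roots y ∈ {−4, ..., 4}, then test f_x and f at those candidates.
  x = -4: f_y(-4, y) = 6*y**2 - 26*y + 27; no integer root y with |y| ≤ 4.
  x = -3: f_y(-3, y) = 6*y**2 - 22*y + 20; vanishes at y ∈ {2}. (-3, 2): f_x = 0, f = 0 — SINGULAR.
  x = -2: f_y(-2, y) = 6*y**2 - 18*y + 11; no integer root y with |y| ≤ 4.
  x = -1: f_y(-1, y) = 6*y**2 - 14*y; vanishes at y ∈ {0}. (-1, 0): f_x = -20 ≠ 0.
  x = 0: f_y(0, y) = 6*y**2 - 10*y - 13; no integer root y with |y| ≤ 4.
  x = 1: f_y(1, y) = 6*y**2 - 6*y - 28; no integer root y with |y| ≤ 4.
  x = 2: f_y(2, y) = 6*y**2 - 2*y - 45; no integer root y with |y| ≤ 4.
  x = 3: f_y(3, y) = 6*y**2 + 2*y - 64; no integer root y with |y| ≤ 4.
  x = 4: f_y(4, y) = 6*y**2 + 6*y - 85; no integer root y with |y| ≤ 4.
Only singular point on the grid: (-3, 2).
Classify: substitute x = -3 + u, y = 2 + v and expand: f = -3*u**3 - u**2*v + 2*u*v**2 + 2*v**3 + v**2.
No constant or linear terms (consistent with a singular point). Quadratic part: v**2. Cubic part: -3*u**3 - u**2*v + 2*u*v**2 + 2*v**3.
The quadratic part v**2 is a perfect square, so there is a single (double) tangent line v = 0, i.e. y = 2. Restricting the cubic part to that line (v = 0) leaves -3*u**3 ≠ 0, so f is not divisible by v and the branch is v² ≈ 3*u**3 to lowest order — this is a cusp.
Classification: cusp.


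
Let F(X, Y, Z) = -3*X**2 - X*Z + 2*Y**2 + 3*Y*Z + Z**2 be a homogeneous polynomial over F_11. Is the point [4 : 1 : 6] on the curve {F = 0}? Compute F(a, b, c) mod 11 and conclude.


F(4,1,6) ≡ 6 (mod 11); P is NOT on the curve.

Evaluate F(4, 1, 6) term-by-term (mod 11).
  -3*X**2 ↦ -3·16·1·1 = -48
  -X*Z ↦ -1·4·1·6 = -24
  2*Y**2 ↦ 2·1·1·1 = 2
  3*Y*Z ↦ 3·1·1·6 = 18
  Z**2 ↦ 1·1·1·36 = 36
Sum: F(4, 1, 6) = (-48) + (-24) + (2) + (18) + (36) = -16.
Reducing mod 11: -16 ≡ 6 (mod 11).
Since F(a, b, c) ≡ 6 ≠ 0 (mod 11), P does NOT lie on the curve.


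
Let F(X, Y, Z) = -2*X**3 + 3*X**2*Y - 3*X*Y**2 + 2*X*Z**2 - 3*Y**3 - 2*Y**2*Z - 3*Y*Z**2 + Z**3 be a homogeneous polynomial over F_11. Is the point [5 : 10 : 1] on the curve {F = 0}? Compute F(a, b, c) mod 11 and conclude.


F(5,10,1) ≡ 5 (mod 11); P is NOT on the curve.

Evaluate F(5, 10, 1) term-by-term (mod 11).
  -2*X**3 ↦ -2·125·1·1 = -250
  3*X**2*Y ↦ 3·25·10·1 = 750
  -3*X*Y**2 ↦ -3·5·100·1 = -1500
  2*X*Z**2 ↦ 2·5·1·1 = 10
  -3*Y**3 ↦ -3·1·1000·1 = -3000
  -2*Y**2*Z ↦ -2·1·100·1 = -200
  -3*Y*Z**2 ↦ -3·1·10·1 = -30
  Z**3 ↦ 1·1·1·1 = 1
Sum: F(5, 10, 1) = (-250) + (750) + (-1500) + (10) + (-3000) + (-200) + (-30) + (1) = -4219.
Reducing mod 11: -4219 ≡ 5 (mod 11).
Since F(a, b, c) ≡ 5 ≠ 0 (mod 11), P does NOT lie on the curve.


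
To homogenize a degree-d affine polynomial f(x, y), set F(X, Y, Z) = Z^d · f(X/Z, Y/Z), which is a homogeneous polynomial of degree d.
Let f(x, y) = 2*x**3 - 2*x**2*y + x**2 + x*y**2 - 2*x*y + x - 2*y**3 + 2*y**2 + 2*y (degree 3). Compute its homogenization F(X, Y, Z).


F(X, Y, Z) = 2*X**3 - 2*X**2*Y + X**2*Z + X*Y**2 - 2*X*Y*Z + X*Z**2 - 2*Y**3 + 2*Y**2*Z + 2*Y*Z**2

deg(f) = 3.
Substitute x = X/Z, y = Y/Z into f, then multiply by Z^3.
  monomial 2·x^3·y^0 ↦ 2·X^3·Y^0·Z^0.
  monomial -2·x^2·y^1 ↦ -2·X^2·Y^1·Z^0.
  monomial 1·x^2·y^0 ↦ 1·X^2·Y^0·Z^1.
  monomial 1·x^1·y^2 ↦ 1·X^1·Y^2·Z^0.
  monomial -2·x^1·y^1 ↦ -2·X^1·Y^1·Z^1.
  monomial 1·x^1·y^0 ↦ 1·X^1·Y^0·Z^2.
  monomial -2·x^0·y^3 ↦ -2·X^0·Y^3·Z^0.
  monomial 2·x^0·y^2 ↦ 2·X^0·Y^2·Z^1.
  monomial 2·x^0·y^1 ↦ 2·X^0·Y^1·Z^2.
Collecting: F(X, Y, Z) = 2*X**3 - 2*X**2*Y + X**2*Z + X*Y**2 - 2*X*Y*Z + X*Z**2 - 2*Y**3 + 2*Y**2*Z + 2*Y*Z**2.


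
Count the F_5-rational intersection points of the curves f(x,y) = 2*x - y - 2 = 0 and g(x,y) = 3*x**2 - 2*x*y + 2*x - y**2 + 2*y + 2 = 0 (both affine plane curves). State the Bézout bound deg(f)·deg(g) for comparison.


Common zeros: {(2, 2)}; count = 1; Bézout bound = 2.

deg(f) = 1, deg(g) = 2, so Bézout bound = 2.
Scan x ∈ F_5. For each x, list the y ∈ F_5 with f(x, y) ≡ 0 and those with g(x, y) ≡ 0 (mod 5); the common zeros in that column are the intersection.
  x = 0: f ≡ 0 at y ∈ {3}; g ≡ 0 at y ∈ ∅; common: ∅.
  x = 1: f ≡ 0 at y ∈ {0}; g ≡ 0 at y ∈ ∅; common: ∅.
  x = 2: f ≡ 0 at y ∈ {2}; g ≡ 0 at y ∈ {1, 2}; common: {2}.
  x = 3: f ≡ 0 at y ∈ {4}; g ≡ 0 at y ∈ {0, 1}; common: ∅.
  x = 4: f ≡ 0 at y ∈ {1}; g ≡ 0 at y ∈ ∅; common: ∅.
Collecting: common zeros = {(2, 2)}, so the count is 1.
Comparison with the Bézout bound: 1 ≤ 2 = deg(f)·deg(g), as expected for curves with no common component (the affine F_5-count falls short of the bound because intersections may lie at infinity, over extension fields, or carry multiplicity).


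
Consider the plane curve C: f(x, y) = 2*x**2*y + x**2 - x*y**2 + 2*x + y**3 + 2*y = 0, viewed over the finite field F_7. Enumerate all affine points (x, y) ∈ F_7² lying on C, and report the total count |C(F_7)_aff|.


Affine F_7-points: {(0, 0), (1, 1), (2, 2), (2, 5), (4, 2), (5, 0)}; count = 6.

For each of the 49 pairs (x, y) ∈ F_7², evaluate f(x, y) mod 7. Record the zeros.
  x = 0: [0↦0, 1↦3, 2↦5, 3↦5, 4↦2, 5↦2, 6↦4]  zeros at y ∈ {0}
  x = 1: [0↦3, 1↦0, 2↦1, 3↦5, 4↦4, 5↦4, 6↦4]  zeros at y ∈ {1}
  x = 2: [0↦1, 1↦3, 2↦0, 3↦5, 4↦3, 5↦0, 6↦2]  zeros at y ∈ {2, 5}
  x = 3: [0↦1, 1↦5, 2↦2, 3↦5, 4↦6, 5↦4, 6↦5]  zeros at y ∈ ∅
  x = 4: [0↦3, 1↦6, 2↦0, 3↦5, 4↦6, 5↦2, 6↦6]  zeros at y ∈ {2}
  x = 5: [0↦0, 1↦6, 2↦1, 3↦5, 4↦3, 5↦1, 6↦5]  zeros at y ∈ {0}
  x = 6: [0↦6, 1↦5, 2↦5, 3↦5, 4↦4, 5↦1, 6↦2]  zeros at y ∈ ∅
Collecting zeros: affine points = {(0, 0), (1, 1), (2, 2), (2, 5), (4, 2), (5, 0)}.
Total count |C(F_7)_aff| = 6.


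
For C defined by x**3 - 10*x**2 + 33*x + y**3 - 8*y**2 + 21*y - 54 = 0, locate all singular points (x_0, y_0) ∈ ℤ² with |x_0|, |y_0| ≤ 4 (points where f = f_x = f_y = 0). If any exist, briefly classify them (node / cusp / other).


Singular points: {(3, 3)}; classification: node.

Compute partial derivatives:
  f_x = 3*x**2 - 20*x + 33.
  f_y = 3*y**2 - 16*y + 21.
Scan x_0 ∈ {−4, ..., 4}. For each x_0, f_y(x_0, y) is a polynomial in y; find its integer roots y ∈ {−4, ..., 4}, then test f_x and f at those candidates.
  x = -4: f_y(-4, y) = 3*y**2 - 16*y + 21; vanishes at y ∈ {3}. (-4, 3): f_x = 161 ≠ 0.
  x = -3: f_y(-3, y) = 3*y**2 - 16*y + 21; vanishes at y ∈ {3}. (-3, 3): f_x = 120 ≠ 0.
  x = -2: f_y(-2, y) = 3*y**2 - 16*y + 21; vanishes at y ∈ {3}. (-2, 3): f_x = 85 ≠ 0.
  x = -1: f_y(-1, y) = 3*y**2 - 16*y + 21; vanishes at y ∈ {3}. (-1, 3): f_x = 56 ≠ 0.
  x = 0: f_y(0, y) = 3*y**2 - 16*y + 21; vanishes at y ∈ {3}. (0, 3): f_x = 33 ≠ 0.
  x = 1: f_y(1, y) = 3*y**2 - 16*y + 21; vanishes at y ∈ {3}. (1, 3): f_x = 16 ≠ 0.
  x = 2: f_y(2, y) = 3*y**2 - 16*y + 21; vanishes at y ∈ {3}. (2, 3): f_x = 5 ≠ 0.
  x = 3: f_y(3, y) = 3*y**2 - 16*y + 21; vanishes at y ∈ {3}. (3, 3): f_x = 0, f = 0 — SINGULAR.
  x = 4: f_y(4, y) = 3*y**2 - 16*y + 21; vanishes at y ∈ {3}. (4, 3): f_x = 1 ≠ 0.
Only singular point on the grid: (3, 3).
Classify: substitute x = 3 + u, y = 3 + v and expand: f = u**3 - u**2 + v**3 + v**2.
No constant or linear terms (consistent with a singular point). Quadratic part: -u**2 + v**2. Cubic part: u**3 + v**3.
The quadratic part v**2 - u**2 = (v − u)(v + u) splits into two distinct linear factors, so there are two distinct tangent lines y − 3 = ±(x − 3) — this is a node (ordinary double point).
Classification: node.


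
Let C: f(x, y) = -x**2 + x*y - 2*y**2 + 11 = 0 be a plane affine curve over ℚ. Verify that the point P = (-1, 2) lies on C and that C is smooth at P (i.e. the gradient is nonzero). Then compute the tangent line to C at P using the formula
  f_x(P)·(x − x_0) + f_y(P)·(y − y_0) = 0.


Tangent line at P: 4*x - 9*y + 22 = 0.

Step 1: f(-1, 2) = 0, so P lies on C.
Step 2: partial derivatives
  f_x(x, y) = -2*x + y, f_y(x, y) = x - 4*y.
  f_x(P) = 4, f_y(P) = -9 (gradient nonzero, so P is smooth).
Step 3: tangent line at P: 4·(x − -1) + -9·(y − 2) = 0.
Expanding: 4*x - 9*y + 22 = 0.


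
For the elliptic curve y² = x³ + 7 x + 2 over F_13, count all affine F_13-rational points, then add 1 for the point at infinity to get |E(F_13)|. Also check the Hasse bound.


Affine points = {(1, 6), (1, 7), (4, 4), (4, 9), (6, 0), (7, 2), (7, 11), (9, 1), (9, 12)}; affine count = 9; |E(F_13)| = 10.

Discriminant check: Δ ∝ 4a³ + 27b² = 4·7³ + 27·2² = 4·343 + 27·4 ≡ 11 (mod 13). Nonzero ⇒ E is nonsingular.
For each x ∈ F_13, compute rhs = x³ + 7·x + 2 mod 13, then count y ∈ F_13 with y² ≡ rhs.
  x = 0: rhs = 2, matching y values: none (0 points).
  x = 1: rhs = 10, matching y values: 6, 7 (2 points).
  x = 2: rhs = 11, matching y values: none (0 points).
  x = 3: rhs = 11, matching y values: none (0 points).
  x = 4: rhs = 3, matching y values: 4, 9 (2 points).
  x = 5: rhs = 6, matching y values: none (0 points).
  x = 6: rhs = 0, matching y values: 0 (1 points).
  x = 7: rhs = 4, matching y values: 2, 11 (2 points).
  x = 8: rhs = 11, matching y values: none (0 points).
  x = 9: rhs = 1, matching y values: 1, 12 (2 points).
  x = 10: rhs = 6, matching y values: none (0 points).
  x = 11: rhs = 6, matching y values: none (0 points).
  x = 12: rhs = 7, matching y values: none (0 points).
Total affine count: 9.
Full point count |E(F_13)| = 9 + 1 = 10.
Hasse bound: |10 − (13+1)| = |-4| = 4 ≤ 2√13 ≈ 7.2111 ✓.


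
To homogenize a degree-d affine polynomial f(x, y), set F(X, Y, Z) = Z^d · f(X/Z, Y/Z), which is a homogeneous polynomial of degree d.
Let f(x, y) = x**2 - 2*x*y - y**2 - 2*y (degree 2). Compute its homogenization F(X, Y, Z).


F(X, Y, Z) = X**2 - 2*X*Y - Y**2 - 2*Y*Z

deg(f) = 2.
Substitute x = X/Z, y = Y/Z into f, then multiply by Z^2.
  monomial 1·x^2·y^0 ↦ 1·X^2·Y^0·Z^0.
  monomial -2·x^1·y^1 ↦ -2·X^1·Y^1·Z^0.
  monomial -1·x^0·y^2 ↦ -1·X^0·Y^2·Z^0.
  monomial -2·x^0·y^1 ↦ -2·X^0·Y^1·Z^1.
Collecting: F(X, Y, Z) = X**2 - 2*X*Y - Y**2 - 2*Y*Z.


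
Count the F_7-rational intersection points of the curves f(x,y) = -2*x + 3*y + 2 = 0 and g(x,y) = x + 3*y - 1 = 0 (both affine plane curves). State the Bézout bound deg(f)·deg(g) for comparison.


Common zeros: {(1, 0)}; count = 1; Bézout bound = 1.

deg(f) = 1, deg(g) = 1, so Bézout bound = 1.
Scan x ∈ F_7. For each x, list the y ∈ F_7 with f(x, y) ≡ 0 and those with g(x, y) ≡ 0 (mod 7); the common zeros in that column are the intersection.
  x = 0: f ≡ 0 at y ∈ {4}; g ≡ 0 at y ∈ {5}; common: ∅.
  x = 1: f ≡ 0 at y ∈ {0}; g ≡ 0 at y ∈ {0}; common: {0}.
  x = 2: f ≡ 0 at y ∈ {3}; g ≡ 0 at y ∈ {2}; common: ∅.
  x = 3: f ≡ 0 at y ∈ {6}; g ≡ 0 at y ∈ {4}; common: ∅.
  x = 4: f ≡ 0 at y ∈ {2}; g ≡ 0 at y ∈ {6}; common: ∅.
  x = 5: f ≡ 0 at y ∈ {5}; g ≡ 0 at y ∈ {1}; common: ∅.
  x = 6: f ≡ 0 at y ∈ {1}; g ≡ 0 at y ∈ {3}; common: ∅.
Collecting: common zeros = {(1, 0)}, so the count is 1.
Comparison with the Bézout bound: 1 ≤ 1 = deg(f)·deg(g), as expected for curves with no common component (the bound is attained).


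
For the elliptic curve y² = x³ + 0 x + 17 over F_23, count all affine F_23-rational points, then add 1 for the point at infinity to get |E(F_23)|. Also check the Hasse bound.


Affine points = {(1, 8), (1, 15), (2, 5), (2, 18), (4, 9), (4, 14), (5, 2), (5, 21), (6, 7), (6, 16), (8, 0), (13, 11), (13, 12), (14, 1), (14, 22), (17, 10), (17, 13), (20, 6), (20, 17), (21, 3), (21, 20), (22, 4), (22, 19)}; affine count = 23; |E(F_23)| = 24.

Discriminant check: Δ ∝ 4a³ + 27b² = 4·0³ + 27·17² = 4·0 + 27·289 ≡ 6 (mod 23). Nonzero ⇒ E is nonsingular.
For each x ∈ F_23, compute rhs = x³ + 0·x + 17 mod 23, then count y ∈ F_23 with y² ≡ rhs.
  x = 0: rhs = 17, matching y values: none (0 points).
  x = 1: rhs = 18, matching y values: 8, 15 (2 points).
  x = 2: rhs = 2, matching y values: 5, 18 (2 points).
  x = 3: rhs = 21, matching y values: none (0 points).
  x = 4: rhs = 12, matching y values: 9, 14 (2 points).
  x = 5: rhs = 4, matching y values: 2, 21 (2 points).
  x = 6: rhs = 3, matching y values: 7, 16 (2 points).
  x = 7: rhs = 15, matching y values: none (0 points).
  x = 8: rhs = 0, matching y values: 0 (1 points).
  x = 9: rhs = 10, matching y values: none (0 points).
  x = 10: rhs = 5, matching y values: none (0 points).
  x = 11: rhs = 14, matching y values: none (0 points).
  x = 12: rhs = 20, matching y values: none (0 points).
  x = 13: rhs = 6, matching y values: 11, 12 (2 points).
  x = 14: rhs = 1, matching y values: 1, 22 (2 points).
  x = 15: rhs = 11, matching y values: none (0 points).
  x = 16: rhs = 19, matching y values: none (0 points).
  x = 17: rhs = 8, matching y values: 10, 13 (2 points).
  x = 18: rhs = 7, matching y values: none (0 points).
  x = 19: rhs = 22, matching y values: none (0 points).
  x = 20: rhs = 13, matching y values: 6, 17 (2 points).
  x = 21: rhs = 9, matching y values: 3, 20 (2 points).
  x = 22: rhs = 16, matching y values: 4, 19 (2 points).
Total affine count: 23.
Full point count |E(F_23)| = 23 + 1 = 24.
Hasse bound: |24 − (23+1)| = |0| = 0 ≤ 2√23 ≈ 9.5917 ✓.


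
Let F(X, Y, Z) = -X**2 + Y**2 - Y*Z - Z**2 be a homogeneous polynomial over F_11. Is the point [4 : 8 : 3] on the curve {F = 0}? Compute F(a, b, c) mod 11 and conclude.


F(4,8,3) ≡ 4 (mod 11); P is NOT on the curve.

Evaluate F(4, 8, 3) term-by-term (mod 11).
  -X**2 ↦ -1·16·1·1 = -16
  Y**2 ↦ 1·1·64·1 = 64
  -Y*Z ↦ -1·1·8·3 = -24
  -Z**2 ↦ -1·1·1·9 = -9
Sum: F(4, 8, 3) = (-16) + (64) + (-24) + (-9) = 15.
Reducing mod 11: 15 ≡ 4 (mod 11).
Since F(a, b, c) ≡ 4 ≠ 0 (mod 11), P does NOT lie on the curve.


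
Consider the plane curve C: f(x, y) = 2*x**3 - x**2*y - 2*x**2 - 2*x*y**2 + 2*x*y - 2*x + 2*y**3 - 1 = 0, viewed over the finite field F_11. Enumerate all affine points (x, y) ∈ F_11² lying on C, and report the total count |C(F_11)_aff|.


Affine F_11-points: {(0, 8), (1, 6), (3, 1), (4, 2), (4, 4), (4, 9), (6, 4), (7, 3), (8, 8), (9, 10), (10, 10)}; count = 11.

For each of the 121 pairs (x, y) ∈ F_11², evaluate f(x, y) mod 11. Record the zeros.
  x = 0: [0↦10, 1↦1, 2↦4, 3↦9, 4↦6, 5↦7, 6↦2, 7↦3, 8↦0, 9↦5, 10↦8]  zeros at y ∈ {8}
  x = 1: [0↦8, 1↦9, 2↦7, 3↦3, 4↦9, 5↦4, 6↦0, 7↦9, 8↦10, 9↦4, 10↦3]  zeros at y ∈ {6}
  x = 2: [0↦3, 1↦1, 2↦3, 3↦10, 4↦1, 5↦10, 6↦5, 7↦9, 8↦1, 9↦4, 10↦8]  zeros at y ∈ ∅
  x = 3: [0↦7, 1↦0, 2↦4, 3↦9, 4↦5, 5↦4, 6↦7, 7↦4, 8↦7, 9↦6, 10↦2]  zeros at y ∈ {1}
  x = 4: [0↦10, 1↦7, 2↦0, 3↦1, 4↦0, 5↦9, 6↦7, 7↦6, 8↦7, 9↦0, 10↦8]  zeros at y ∈ {2, 4, 9}
  x = 5: [0↦2, 1↦1, 2↦3, 3↦9, 4↦9, 5↦4, 6↦6, 7↦5, 8↦2, 9↦9, 10↦5]  zeros at y ∈ ∅
  x = 6: [0↦6, 1↦5, 2↦3, 3↦1, 4↦0, 5↦1, 6↦5, 7↦2, 8↦4, 9↦1, 10↦5]  zeros at y ∈ {4}
  x = 7: [0↦1, 1↦9, 2↦1, 3↦0, 4↦7, 5↦1, 6↦5, 7↦9, 8↦3, 9↦10, 10↦9]  zeros at y ∈ {3}
  x = 8: [0↦10, 1↦3, 2↦9, 3↦7, 4↦9, 5↦5, 6↦7, 7↦5, 8↦0, 9↦4, 10↦7]  zeros at y ∈ {8}
  x = 9: [0↦1, 1↦10, 2↦6, 3↦1, 4↦7, 5↦3, 6↦1, 7↦2, 8↦7, 9↦6, 10↦0]  zeros at y ∈ {10}
  x = 10: [0↦8, 1↦9, 2↦4, 3↦5, 4↦2, 5↦7, 6↦10, 7↦1, 8↦3, 9↦6, 10↦0]  zeros at y ∈ {10}
Collecting zeros: affine points = {(0, 8), (1, 6), (3, 1), (4, 2), (4, 4), (4, 9), (6, 4), (7, 3), (8, 8), (9, 10), (10, 10)}.
Total count |C(F_11)_aff| = 11.


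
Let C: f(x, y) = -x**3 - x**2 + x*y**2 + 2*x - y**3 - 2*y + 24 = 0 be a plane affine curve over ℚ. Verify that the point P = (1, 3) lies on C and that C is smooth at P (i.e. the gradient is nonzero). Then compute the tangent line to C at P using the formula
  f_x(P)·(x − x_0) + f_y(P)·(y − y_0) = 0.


Tangent line at P: 6*x - 23*y + 63 = 0.

Step 1: f(1, 3) = 0, so P lies on C.
Step 2: partial derivatives
  f_x(x, y) = -3*x**2 - 2*x + y**2 + 2, f_y(x, y) = 2*x*y - 3*y**2 - 2.
  f_x(P) = 6, f_y(P) = -23 (gradient nonzero, so P is smooth).
Step 3: tangent line at P: 6·(x − 1) + -23·(y − 3) = 0.
Expanding: 6*x - 23*y + 63 = 0.


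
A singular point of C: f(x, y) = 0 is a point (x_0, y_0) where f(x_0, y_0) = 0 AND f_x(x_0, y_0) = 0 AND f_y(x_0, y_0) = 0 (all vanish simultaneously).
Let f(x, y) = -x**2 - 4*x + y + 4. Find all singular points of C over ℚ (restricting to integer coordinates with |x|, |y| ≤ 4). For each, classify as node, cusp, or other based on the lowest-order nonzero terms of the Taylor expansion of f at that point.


No singular points in the scanned grid; C is smooth there.

Compute partial derivatives:
  f_x = -2*x - 4.
  f_y = 1.
f_y = 1 is a nonzero constant, so f_y never vanishes: no point (x, y) can satisfy f = f_x = f_y = 0. In particular no (x, y) ∈ {−4, ..., 4}² is singular; the curve is smooth.


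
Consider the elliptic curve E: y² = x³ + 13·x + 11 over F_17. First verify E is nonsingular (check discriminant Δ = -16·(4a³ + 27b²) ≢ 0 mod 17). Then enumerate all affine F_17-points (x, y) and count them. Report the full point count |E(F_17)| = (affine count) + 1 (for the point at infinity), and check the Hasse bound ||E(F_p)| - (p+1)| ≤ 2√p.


Affine points = {(1, 5), (1, 12), (3, 3), (3, 14), (4, 5), (4, 12), (6, 4), (6, 13), (8, 7), (8, 10), (10, 6), (10, 11), (12, 5), (12, 12), (14, 8), (14, 9)}; affine count = 16; |E(F_17)| = 17.

Discriminant check: Δ ∝ 4a³ + 27b² = 4·13³ + 27·11² = 4·2197 + 27·121 ≡ 2 (mod 17). Nonzero ⇒ E is nonsingular.
For each x ∈ F_17, compute rhs = x³ + 13·x + 11 mod 17, then count y ∈ F_17 with y² ≡ rhs.
  x = 0: rhs = 11, matching y values: none (0 points).
  x = 1: rhs = 8, matching y values: 5, 12 (2 points).
  x = 2: rhs = 11, matching y values: none (0 points).
  x = 3: rhs = 9, matching y values: 3, 14 (2 points).
  x = 4: rhs = 8, matching y values: 5, 12 (2 points).
  x = 5: rhs = 14, matching y values: none (0 points).
  x = 6: rhs = 16, matching y values: 4, 13 (2 points).
  x = 7: rhs = 3, matching y values: none (0 points).
  x = 8: rhs = 15, matching y values: 7, 10 (2 points).
  x = 9: rhs = 7, matching y values: none (0 points).
  x = 10: rhs = 2, matching y values: 6, 11 (2 points).
  x = 11: rhs = 6, matching y values: none (0 points).
  x = 12: rhs = 8, matching y values: 5, 12 (2 points).
  x = 13: rhs = 14, matching y values: none (0 points).
  x = 14: rhs = 13, matching y values: 8, 9 (2 points).
  x = 15: rhs = 11, matching y values: none (0 points).
  x = 16: rhs = 14, matching y values: none (0 points).
Total affine count: 16.
Full point count |E(F_17)| = 16 + 1 = 17.
Hasse bound: |17 − (17+1)| = |-1| = 1 ≤ 2√17 ≈ 8.2462 ✓.
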